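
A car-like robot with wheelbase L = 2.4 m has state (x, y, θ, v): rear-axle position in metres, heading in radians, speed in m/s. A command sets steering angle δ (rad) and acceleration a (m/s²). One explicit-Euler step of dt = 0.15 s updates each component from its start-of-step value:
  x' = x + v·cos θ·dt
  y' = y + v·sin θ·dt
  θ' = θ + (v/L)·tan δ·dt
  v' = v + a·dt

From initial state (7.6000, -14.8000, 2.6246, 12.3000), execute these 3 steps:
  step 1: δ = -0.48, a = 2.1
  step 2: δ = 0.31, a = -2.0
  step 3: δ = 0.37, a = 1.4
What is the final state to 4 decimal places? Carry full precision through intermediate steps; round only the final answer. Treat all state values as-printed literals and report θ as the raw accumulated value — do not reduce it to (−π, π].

(3.3915, -11.2464, 2.7755, 12.5250)

after step 1 (δ=-0.48, a=2.1): (5.996124, -13.888075, 2.224380, 12.615000)
after step 2 (δ=0.31, a=-2.0): (4.845568, -12.385800, 2.476939, 12.315000)
after step 3 (δ=0.37, a=1.4): (3.391542, -11.246440, 2.775472, 12.525000)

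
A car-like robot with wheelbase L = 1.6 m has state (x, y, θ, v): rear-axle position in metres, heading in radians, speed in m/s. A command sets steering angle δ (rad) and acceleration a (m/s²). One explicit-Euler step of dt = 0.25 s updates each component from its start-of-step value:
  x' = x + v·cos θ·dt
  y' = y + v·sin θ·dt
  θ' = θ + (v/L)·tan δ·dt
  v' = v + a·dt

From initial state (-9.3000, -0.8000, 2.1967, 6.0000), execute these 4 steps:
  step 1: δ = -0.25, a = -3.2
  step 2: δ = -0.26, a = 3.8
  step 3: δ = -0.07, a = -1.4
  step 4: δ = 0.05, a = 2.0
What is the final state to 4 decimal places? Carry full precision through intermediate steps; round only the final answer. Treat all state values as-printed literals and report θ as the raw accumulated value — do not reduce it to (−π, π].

after step 1 (δ=-0.25, a=-3.2): (-10.178745, 0.415651, 1.957317, 5.200000)
after step 2 (δ=-0.26, a=3.8): (-10.668803, 1.619745, 1.741174, 6.150000)
after step 3 (δ=-0.07, a=-1.4): (-10.929494, 3.134983, 1.673799, 5.800000)
after step 4 (δ=0.05, a=2.0): (-11.078584, 4.577298, 1.719149, 6.300000)

(-11.0786, 4.5773, 1.7191, 6.3000)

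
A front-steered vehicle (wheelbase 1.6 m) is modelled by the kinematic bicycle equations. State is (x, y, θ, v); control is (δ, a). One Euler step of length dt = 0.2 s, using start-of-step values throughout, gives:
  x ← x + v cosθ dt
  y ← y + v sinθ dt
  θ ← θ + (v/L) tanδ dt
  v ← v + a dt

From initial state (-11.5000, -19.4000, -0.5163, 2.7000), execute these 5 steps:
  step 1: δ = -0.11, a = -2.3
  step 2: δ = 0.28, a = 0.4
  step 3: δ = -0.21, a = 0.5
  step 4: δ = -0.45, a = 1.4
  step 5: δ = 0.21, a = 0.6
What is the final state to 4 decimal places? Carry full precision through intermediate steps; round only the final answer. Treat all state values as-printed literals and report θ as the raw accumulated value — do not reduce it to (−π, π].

(-9.4003, -20.7002, -0.6091, 2.8200)

after step 1 (δ=-0.11, a=-2.3): (-11.030388, -19.666580, -0.553575, 2.240000)
after step 2 (δ=0.28, a=0.4): (-10.649297, -19.902107, -0.473060, 2.320000)
after step 3 (δ=-0.21, a=0.5): (-10.236254, -20.113512, -0.534872, 2.420000)
after step 4 (δ=-0.45, a=1.4): (-9.819852, -20.360221, -0.680996, 2.700000)
after step 5 (δ=0.21, a=0.6): (-9.400301, -20.700187, -0.609060, 2.820000)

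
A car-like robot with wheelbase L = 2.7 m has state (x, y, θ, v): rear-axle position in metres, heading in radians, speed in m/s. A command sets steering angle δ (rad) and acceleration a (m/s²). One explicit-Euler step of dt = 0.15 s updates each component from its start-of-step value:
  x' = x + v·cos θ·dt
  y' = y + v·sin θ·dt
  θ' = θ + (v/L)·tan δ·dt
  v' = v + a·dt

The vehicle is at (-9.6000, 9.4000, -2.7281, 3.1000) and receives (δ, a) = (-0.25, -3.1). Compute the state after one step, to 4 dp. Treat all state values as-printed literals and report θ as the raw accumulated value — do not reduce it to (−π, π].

(-10.0258, 9.2132, -2.7721, 2.6350)

x' = -9.6000 + 3.1000·cos(-2.7281)·0.15 = -10.0258
y' = 9.4000 + 3.1000·sin(-2.7281)·0.15 = 9.2132
θ' = -2.7281 + (3.1000/2.7)·tan(-0.25)·0.15 = -2.7721
v' = 3.1000 − 3.1000·0.15 = 2.6350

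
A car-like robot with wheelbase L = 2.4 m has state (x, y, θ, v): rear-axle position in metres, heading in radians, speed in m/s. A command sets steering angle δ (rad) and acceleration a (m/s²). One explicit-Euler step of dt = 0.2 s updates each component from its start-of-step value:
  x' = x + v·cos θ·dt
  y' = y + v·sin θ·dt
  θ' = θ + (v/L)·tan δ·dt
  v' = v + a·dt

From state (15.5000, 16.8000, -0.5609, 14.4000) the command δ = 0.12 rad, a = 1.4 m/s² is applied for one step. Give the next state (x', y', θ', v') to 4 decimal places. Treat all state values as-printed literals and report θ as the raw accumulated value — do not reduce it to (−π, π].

x' = 15.5000 + 14.4000·cos(-0.5609)·0.2 = 17.9387
y' = 16.8000 + 14.4000·sin(-0.5609)·0.2 = 15.2680
θ' = -0.5609 + (14.4000/2.4)·tan(0.12)·0.2 = -0.4162
v' = 14.4000 + 1.4000·0.2 = 14.6800

(17.9387, 15.2680, -0.4162, 14.6800)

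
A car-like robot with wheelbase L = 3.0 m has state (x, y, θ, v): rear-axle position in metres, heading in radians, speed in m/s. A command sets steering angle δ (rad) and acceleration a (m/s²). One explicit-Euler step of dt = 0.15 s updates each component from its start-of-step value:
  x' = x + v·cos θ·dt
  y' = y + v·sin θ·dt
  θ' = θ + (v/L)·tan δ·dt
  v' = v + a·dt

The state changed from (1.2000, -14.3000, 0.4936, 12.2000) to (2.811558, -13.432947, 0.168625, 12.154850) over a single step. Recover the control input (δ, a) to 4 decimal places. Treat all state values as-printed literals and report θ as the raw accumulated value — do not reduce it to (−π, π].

δ = -0.4895, a = -0.3010

a = (v'−v)/dt = (-0.045150)/0.15 = -0.3010
Δθ = θ'−θ = -0.324975;  (v·dt/L) = 12.2000·0.15/3.0 = 0.610000
tan δ = Δθ·L/(v·dt) = -0.532746  →  δ = -0.4895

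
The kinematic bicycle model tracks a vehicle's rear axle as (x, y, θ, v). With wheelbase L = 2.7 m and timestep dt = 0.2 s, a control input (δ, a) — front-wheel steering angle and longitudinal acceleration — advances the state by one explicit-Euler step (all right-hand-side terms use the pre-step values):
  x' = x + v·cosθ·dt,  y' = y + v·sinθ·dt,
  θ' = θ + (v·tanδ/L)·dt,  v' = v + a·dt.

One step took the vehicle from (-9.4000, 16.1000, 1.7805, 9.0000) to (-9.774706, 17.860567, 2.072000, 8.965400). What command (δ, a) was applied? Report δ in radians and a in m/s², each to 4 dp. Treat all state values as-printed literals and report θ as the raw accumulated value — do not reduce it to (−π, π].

a = (v'−v)/dt = (-0.034600)/0.2 = -0.1730
Δθ = θ'−θ = 0.291500;  (v·dt/L) = 9.0000·0.2/2.7 = 0.666667
tan δ = Δθ·L/(v·dt) = 0.437250  →  δ = 0.4122

δ = 0.4122, a = -0.1730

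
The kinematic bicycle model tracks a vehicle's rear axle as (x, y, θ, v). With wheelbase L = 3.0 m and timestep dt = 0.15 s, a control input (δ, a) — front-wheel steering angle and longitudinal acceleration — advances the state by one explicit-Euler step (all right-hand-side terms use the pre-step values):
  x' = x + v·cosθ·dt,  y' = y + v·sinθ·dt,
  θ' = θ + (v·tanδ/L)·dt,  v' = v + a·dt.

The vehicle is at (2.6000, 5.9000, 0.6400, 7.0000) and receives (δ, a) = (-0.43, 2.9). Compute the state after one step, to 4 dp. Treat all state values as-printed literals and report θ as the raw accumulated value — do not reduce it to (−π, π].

(3.4422, 6.5271, 0.4795, 7.4350)

x' = 2.6000 + 7.0000·cos(0.6400)·0.15 = 3.4422
y' = 5.9000 + 7.0000·sin(0.6400)·0.15 = 6.5271
θ' = 0.6400 + (7.0000/3.0)·tan(-0.43)·0.15 = 0.4795
v' = 7.0000 + 2.9000·0.15 = 7.4350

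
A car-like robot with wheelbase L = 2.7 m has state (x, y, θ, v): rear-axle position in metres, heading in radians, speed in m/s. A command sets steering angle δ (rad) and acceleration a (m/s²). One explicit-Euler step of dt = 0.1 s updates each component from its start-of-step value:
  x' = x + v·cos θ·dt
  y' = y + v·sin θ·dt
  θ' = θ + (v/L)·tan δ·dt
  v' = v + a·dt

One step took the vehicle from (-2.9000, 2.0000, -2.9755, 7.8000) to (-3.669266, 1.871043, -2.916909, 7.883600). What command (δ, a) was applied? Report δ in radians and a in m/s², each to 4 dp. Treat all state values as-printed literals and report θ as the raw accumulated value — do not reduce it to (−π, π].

a = (v'−v)/dt = (0.083600)/0.1 = 0.8360
Δθ = θ'−θ = 0.058591;  (v·dt/L) = 7.8000·0.1/2.7 = 0.288889
tan δ = Δθ·L/(v·dt) = 0.202815  →  δ = 0.2001

δ = 0.2001, a = 0.8360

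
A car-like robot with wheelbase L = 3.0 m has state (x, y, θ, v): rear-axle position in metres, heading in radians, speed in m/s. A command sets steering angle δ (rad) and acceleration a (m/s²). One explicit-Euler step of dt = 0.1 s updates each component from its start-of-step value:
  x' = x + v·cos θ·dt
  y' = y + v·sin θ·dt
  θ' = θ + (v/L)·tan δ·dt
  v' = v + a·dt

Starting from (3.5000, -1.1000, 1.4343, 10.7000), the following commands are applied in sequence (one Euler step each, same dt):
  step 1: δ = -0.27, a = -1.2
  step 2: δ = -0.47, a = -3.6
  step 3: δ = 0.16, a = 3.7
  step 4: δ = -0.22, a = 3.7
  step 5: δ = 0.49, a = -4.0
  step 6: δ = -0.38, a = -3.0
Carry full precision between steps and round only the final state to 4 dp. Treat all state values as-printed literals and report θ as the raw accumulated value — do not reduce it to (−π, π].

(5.3957, 4.9330, 1.1868, 10.2600)

after step 1 (δ=-0.27, a=-1.2): (3.645598, -0.039952, 1.335590, 10.580000)
after step 2 (δ=-0.47, a=-3.6): (3.892159, 0.988917, 1.156447, 10.220000)
after step 3 (δ=0.16, a=3.7): (4.303610, 1.924434, 1.211424, 10.590000)
after step 4 (δ=-0.22, a=3.7): (4.676047, 2.915782, 1.132486, 10.960000)
after step 5 (δ=0.49, a=-4.0): (5.141200, 3.908177, 1.327350, 10.560000)
after step 6 (δ=-0.38, a=-3.0): (5.395747, 4.933039, 1.186757, 10.260000)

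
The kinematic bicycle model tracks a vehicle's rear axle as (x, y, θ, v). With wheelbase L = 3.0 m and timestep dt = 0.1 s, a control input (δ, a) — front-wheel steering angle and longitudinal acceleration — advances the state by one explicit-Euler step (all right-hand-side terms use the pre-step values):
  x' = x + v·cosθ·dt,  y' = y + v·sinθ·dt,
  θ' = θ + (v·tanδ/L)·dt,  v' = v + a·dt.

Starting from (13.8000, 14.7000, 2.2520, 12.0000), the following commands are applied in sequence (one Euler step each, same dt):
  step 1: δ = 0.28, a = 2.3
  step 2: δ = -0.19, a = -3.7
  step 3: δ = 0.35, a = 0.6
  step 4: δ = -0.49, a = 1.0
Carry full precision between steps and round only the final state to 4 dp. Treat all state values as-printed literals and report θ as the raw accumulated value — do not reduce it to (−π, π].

after step 1 (δ=0.28, a=2.3): (13.044326, 15.632178, 2.367022, 12.230000)
after step 2 (δ=-0.19, a=-3.7): (12.170222, 16.487556, 2.288619, 11.860000)
after step 3 (δ=0.35, a=0.6): (11.390134, 17.380898, 2.432927, 11.920000)
after step 4 (δ=-0.49, a=1.0): (10.485131, 18.156677, 2.220994, 12.020000)

(10.4851, 18.1567, 2.2210, 12.0200)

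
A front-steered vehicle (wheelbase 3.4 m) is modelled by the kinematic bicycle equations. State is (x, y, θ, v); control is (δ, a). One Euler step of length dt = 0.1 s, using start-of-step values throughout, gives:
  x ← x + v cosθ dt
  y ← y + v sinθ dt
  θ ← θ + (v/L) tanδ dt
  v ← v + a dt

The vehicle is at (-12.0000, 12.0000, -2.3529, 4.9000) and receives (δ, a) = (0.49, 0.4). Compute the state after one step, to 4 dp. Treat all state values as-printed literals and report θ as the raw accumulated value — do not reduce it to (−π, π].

x' = -12.0000 + 4.9000·cos(-2.3529)·0.1 = -12.3453
y' = 12.0000 + 4.9000·sin(-2.3529)·0.1 = 11.6524
θ' = -2.3529 + (4.9000/3.4)·tan(0.49)·0.1 = -2.2760
v' = 4.9000 + 0.4000·0.1 = 4.9400

(-12.3453, 11.6524, -2.2760, 4.9400)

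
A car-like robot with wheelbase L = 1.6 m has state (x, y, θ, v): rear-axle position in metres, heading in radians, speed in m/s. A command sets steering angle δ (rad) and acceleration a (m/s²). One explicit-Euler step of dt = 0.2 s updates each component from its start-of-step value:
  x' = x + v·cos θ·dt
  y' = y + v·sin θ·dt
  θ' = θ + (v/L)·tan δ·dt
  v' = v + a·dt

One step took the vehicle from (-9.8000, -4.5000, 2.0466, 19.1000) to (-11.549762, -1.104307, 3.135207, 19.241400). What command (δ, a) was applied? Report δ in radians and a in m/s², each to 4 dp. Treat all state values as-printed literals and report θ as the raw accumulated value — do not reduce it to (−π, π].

δ = 0.4278, a = 0.7070

a = (v'−v)/dt = (0.141400)/0.2 = 0.7070
Δθ = θ'−θ = 1.088607;  (v·dt/L) = 19.1000·0.2/1.6 = 2.387500
tan δ = Δθ·L/(v·dt) = 0.455961  →  δ = 0.4278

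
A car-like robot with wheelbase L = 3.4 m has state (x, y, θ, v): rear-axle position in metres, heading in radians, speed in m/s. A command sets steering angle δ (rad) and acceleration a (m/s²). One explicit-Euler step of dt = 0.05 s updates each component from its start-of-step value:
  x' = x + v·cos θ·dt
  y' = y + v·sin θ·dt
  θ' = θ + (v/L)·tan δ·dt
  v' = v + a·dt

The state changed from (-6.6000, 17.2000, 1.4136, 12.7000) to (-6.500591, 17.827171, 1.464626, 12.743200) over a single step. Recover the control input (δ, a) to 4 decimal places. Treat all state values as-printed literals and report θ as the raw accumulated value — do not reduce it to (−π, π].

a = (v'−v)/dt = (0.043200)/0.05 = 0.8640
Δθ = θ'−θ = 0.051026;  (v·dt/L) = 12.7000·0.05/3.4 = 0.186765
tan δ = Δθ·L/(v·dt) = 0.273210  →  δ = 0.2667

δ = 0.2667, a = 0.8640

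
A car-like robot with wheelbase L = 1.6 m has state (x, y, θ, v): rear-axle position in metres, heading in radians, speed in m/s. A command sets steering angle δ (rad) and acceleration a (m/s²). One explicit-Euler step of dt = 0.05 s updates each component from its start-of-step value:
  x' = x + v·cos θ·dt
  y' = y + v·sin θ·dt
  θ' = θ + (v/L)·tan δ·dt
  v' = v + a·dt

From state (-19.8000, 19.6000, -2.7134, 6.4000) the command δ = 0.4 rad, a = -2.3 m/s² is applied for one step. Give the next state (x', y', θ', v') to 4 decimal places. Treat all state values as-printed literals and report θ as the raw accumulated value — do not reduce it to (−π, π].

x' = -19.8000 + 6.4000·cos(-2.7134)·0.05 = -20.0911
y' = 19.6000 + 6.4000·sin(-2.7134)·0.05 = 19.4671
θ' = -2.7134 + (6.4000/1.6)·tan(0.4)·0.05 = -2.6288
v' = 6.4000 − 2.3000·0.05 = 6.2850

(-20.0911, 19.4671, -2.6288, 6.2850)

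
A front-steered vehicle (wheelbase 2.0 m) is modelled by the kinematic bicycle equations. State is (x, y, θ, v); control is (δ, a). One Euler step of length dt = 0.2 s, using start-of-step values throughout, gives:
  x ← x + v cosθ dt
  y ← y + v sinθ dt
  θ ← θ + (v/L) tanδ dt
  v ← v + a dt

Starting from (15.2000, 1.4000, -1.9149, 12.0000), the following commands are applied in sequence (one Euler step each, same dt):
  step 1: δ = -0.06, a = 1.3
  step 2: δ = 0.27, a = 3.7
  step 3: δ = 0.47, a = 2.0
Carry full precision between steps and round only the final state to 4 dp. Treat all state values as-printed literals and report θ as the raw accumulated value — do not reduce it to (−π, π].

(13.1994, -5.6943, -0.9873, 13.4000)

after step 1 (δ=-0.06, a=1.3): (14.390353, -0.859308, -1.986987, 12.260000)
after step 2 (δ=0.27, a=3.7): (13.399061, -3.101995, -1.647681, 13.000000)
after step 3 (δ=0.47, a=2.0): (13.199358, -5.694314, -0.987325, 13.400000)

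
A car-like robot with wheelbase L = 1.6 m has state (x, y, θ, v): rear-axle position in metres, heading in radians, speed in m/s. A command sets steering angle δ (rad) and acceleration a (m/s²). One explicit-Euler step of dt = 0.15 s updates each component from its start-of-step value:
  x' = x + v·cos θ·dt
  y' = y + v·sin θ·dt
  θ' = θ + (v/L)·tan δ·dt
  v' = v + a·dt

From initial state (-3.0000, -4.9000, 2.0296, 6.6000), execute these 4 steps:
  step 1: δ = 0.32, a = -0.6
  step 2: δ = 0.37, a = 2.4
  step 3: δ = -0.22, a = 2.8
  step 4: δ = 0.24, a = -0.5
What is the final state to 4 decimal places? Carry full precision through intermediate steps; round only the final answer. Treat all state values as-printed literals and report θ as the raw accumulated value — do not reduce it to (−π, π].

(-5.5983, -1.8079, 2.4946, 7.2150)

after step 1 (δ=0.32, a=-0.6): (-3.438447, -4.012383, 2.234647, 6.510000)
after step 2 (δ=0.37, a=2.4): (-4.040122, -3.243267, 2.471365, 6.870000)
after step 3 (δ=-0.22, a=2.8): (-4.847704, -2.603157, 2.327340, 7.290000)
after step 4 (δ=0.24, a=-0.5): (-5.598296, -1.807950, 2.494589, 7.215000)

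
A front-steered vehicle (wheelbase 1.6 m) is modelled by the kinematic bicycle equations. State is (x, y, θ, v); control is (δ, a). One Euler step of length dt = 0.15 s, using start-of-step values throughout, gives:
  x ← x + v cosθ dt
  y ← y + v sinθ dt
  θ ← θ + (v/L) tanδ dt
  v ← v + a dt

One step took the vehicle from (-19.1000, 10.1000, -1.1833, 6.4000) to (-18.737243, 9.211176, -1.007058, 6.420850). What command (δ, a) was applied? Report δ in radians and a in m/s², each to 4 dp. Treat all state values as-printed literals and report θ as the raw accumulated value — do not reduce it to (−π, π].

δ = 0.2857, a = 0.1390

a = (v'−v)/dt = (0.020850)/0.15 = 0.1390
Δθ = θ'−θ = 0.176242;  (v·dt/L) = 6.4000·0.15/1.6 = 0.600000
tan δ = Δθ·L/(v·dt) = 0.293737  →  δ = 0.2857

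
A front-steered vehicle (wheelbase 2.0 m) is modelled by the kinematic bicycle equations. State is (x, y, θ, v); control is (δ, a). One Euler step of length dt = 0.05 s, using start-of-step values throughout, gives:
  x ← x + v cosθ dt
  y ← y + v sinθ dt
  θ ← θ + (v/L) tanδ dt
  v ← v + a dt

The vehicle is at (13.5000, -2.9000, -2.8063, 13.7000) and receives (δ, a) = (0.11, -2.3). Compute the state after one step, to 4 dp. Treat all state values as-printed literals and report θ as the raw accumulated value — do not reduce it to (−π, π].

(12.8531, -3.1254, -2.7685, 13.5850)

x' = 13.5000 + 13.7000·cos(-2.8063)·0.05 = 12.8531
y' = -2.9000 + 13.7000·sin(-2.8063)·0.05 = -3.1254
θ' = -2.8063 + (13.7000/2.0)·tan(0.11)·0.05 = -2.7685
v' = 13.7000 − 2.3000·0.05 = 13.5850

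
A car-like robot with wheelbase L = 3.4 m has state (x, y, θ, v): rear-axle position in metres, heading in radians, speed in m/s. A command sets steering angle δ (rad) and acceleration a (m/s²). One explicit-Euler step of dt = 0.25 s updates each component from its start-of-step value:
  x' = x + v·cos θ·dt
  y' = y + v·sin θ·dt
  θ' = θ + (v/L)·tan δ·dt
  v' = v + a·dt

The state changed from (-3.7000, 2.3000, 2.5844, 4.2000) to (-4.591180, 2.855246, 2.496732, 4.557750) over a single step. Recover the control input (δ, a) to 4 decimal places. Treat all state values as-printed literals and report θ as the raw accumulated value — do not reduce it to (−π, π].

δ = -0.2766, a = 1.4310

a = (v'−v)/dt = (0.357750)/0.25 = 1.4310
Δθ = θ'−θ = -0.087668;  (v·dt/L) = 4.2000·0.25/3.4 = 0.308824
tan δ = Δθ·L/(v·dt) = -0.283877  →  δ = -0.2766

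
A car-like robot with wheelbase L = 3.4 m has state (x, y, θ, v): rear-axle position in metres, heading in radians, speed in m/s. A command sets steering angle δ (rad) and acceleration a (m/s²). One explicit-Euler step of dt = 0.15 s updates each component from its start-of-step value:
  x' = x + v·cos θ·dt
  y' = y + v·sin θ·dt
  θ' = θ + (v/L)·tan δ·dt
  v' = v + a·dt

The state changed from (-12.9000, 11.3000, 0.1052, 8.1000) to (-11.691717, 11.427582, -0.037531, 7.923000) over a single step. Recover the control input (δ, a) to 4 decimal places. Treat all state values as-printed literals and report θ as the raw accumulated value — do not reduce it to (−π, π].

a = (v'−v)/dt = (-0.177000)/0.15 = -1.1800
Δθ = θ'−θ = -0.142731;  (v·dt/L) = 8.1000·0.15/3.4 = 0.357353
tan δ = Δθ·L/(v·dt) = -0.399412  →  δ = -0.3800

δ = -0.3800, a = -1.1800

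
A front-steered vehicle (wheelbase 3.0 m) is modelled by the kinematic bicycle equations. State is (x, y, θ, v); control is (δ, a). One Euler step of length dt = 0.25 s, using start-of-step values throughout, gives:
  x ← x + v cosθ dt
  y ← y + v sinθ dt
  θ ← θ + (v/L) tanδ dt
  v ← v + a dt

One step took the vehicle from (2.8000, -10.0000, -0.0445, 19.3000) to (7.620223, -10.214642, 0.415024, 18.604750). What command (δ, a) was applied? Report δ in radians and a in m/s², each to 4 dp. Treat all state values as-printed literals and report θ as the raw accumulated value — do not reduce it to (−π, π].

δ = 0.2783, a = -2.7810

a = (v'−v)/dt = (-0.695250)/0.25 = -2.7810
Δθ = θ'−θ = 0.459524;  (v·dt/L) = 19.3000·0.25/3.0 = 1.608333
tan δ = Δθ·L/(v·dt) = 0.285714  →  δ = 0.2783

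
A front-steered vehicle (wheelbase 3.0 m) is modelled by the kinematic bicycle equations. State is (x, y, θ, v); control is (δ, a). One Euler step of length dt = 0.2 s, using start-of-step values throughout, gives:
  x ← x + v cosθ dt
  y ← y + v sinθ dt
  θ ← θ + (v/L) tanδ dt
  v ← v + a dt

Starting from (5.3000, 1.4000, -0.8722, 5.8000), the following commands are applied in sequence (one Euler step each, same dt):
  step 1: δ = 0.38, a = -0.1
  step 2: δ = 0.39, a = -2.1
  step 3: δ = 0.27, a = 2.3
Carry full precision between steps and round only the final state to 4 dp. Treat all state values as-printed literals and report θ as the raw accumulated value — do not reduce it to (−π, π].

(7.8255, -0.8174, -0.4605, 5.8200)

after step 1 (δ=0.38, a=-0.1): (6.046046, 0.511735, -0.717760, 5.780000)
after step 2 (δ=0.39, a=-2.1): (6.916839, -0.248565, -0.559367, 5.360000)
after step 3 (δ=0.27, a=2.3): (7.825456, -0.817422, -0.460472, 5.820000)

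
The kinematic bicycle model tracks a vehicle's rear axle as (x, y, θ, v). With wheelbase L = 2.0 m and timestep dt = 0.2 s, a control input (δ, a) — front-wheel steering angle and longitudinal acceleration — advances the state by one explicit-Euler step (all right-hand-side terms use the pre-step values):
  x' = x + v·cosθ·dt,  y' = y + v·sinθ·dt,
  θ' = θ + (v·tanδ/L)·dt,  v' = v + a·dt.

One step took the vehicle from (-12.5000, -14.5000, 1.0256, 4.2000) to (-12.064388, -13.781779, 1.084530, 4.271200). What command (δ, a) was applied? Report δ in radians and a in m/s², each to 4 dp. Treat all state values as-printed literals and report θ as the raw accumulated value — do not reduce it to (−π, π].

a = (v'−v)/dt = (0.071200)/0.2 = 0.3560
Δθ = θ'−θ = 0.058930;  (v·dt/L) = 4.2000·0.2/2.0 = 0.420000
tan δ = Δθ·L/(v·dt) = 0.140310  →  δ = 0.1394

δ = 0.1394, a = 0.3560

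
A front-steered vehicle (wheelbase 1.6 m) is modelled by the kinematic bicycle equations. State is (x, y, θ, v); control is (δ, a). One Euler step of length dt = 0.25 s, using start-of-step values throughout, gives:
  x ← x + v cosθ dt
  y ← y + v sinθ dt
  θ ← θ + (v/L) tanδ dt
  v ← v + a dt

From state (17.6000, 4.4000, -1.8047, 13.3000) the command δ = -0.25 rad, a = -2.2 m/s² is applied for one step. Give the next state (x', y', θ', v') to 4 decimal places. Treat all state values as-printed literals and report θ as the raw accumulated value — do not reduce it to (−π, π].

(16.8293, 1.1655, -2.3353, 12.7500)

x' = 17.6000 + 13.3000·cos(-1.8047)·0.25 = 16.8293
y' = 4.4000 + 13.3000·sin(-1.8047)·0.25 = 1.1655
θ' = -1.8047 + (13.3000/1.6)·tan(-0.25)·0.25 = -2.3353
v' = 13.3000 − 2.2000·0.25 = 12.7500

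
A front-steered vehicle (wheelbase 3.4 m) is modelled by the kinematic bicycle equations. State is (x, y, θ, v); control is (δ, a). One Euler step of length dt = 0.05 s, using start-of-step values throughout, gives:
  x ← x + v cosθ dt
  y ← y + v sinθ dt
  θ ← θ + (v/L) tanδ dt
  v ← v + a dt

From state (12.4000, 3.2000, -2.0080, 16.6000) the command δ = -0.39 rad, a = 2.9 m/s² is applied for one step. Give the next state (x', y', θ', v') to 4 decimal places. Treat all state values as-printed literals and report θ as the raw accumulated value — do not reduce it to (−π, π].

x' = 12.4000 + 16.6000·cos(-2.0080)·0.05 = 12.0486
y' = 3.2000 + 16.6000·sin(-2.0080)·0.05 = 2.4481
θ' = -2.0080 + (16.6000/3.4)·tan(-0.39)·0.05 = -2.1083
v' = 16.6000 + 2.9000·0.05 = 16.7450

(12.0486, 2.4481, -2.1083, 16.7450)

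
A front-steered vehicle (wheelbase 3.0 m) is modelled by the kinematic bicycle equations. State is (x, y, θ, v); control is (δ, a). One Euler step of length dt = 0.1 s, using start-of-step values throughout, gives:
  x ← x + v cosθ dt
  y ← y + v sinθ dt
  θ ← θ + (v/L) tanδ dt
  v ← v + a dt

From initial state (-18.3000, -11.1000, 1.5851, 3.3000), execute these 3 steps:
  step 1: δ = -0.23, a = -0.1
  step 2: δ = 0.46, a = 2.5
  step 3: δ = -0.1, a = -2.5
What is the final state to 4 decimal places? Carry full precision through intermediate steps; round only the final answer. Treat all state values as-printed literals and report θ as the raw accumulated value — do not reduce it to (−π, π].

(-18.3161, -10.0874, 1.6018, 3.2900)

after step 1 (δ=-0.23, a=-0.1): (-18.304720, -10.770034, 1.559344, 3.290000)
after step 2 (δ=0.46, a=2.5): (-18.300952, -10.441055, 1.613678, 3.540000)
after step 3 (δ=-0.1, a=-2.5): (-18.316128, -10.087381, 1.601839, 3.290000)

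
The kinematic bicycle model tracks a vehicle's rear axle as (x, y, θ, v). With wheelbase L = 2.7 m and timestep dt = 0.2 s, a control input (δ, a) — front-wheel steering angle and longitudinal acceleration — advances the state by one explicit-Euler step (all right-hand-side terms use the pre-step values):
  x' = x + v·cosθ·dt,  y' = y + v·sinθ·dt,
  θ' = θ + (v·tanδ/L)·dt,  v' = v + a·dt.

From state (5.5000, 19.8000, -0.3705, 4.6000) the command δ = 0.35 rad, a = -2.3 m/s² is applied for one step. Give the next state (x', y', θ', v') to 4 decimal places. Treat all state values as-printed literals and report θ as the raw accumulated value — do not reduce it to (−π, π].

(6.3576, 19.4669, -0.2461, 4.1400)

x' = 5.5000 + 4.6000·cos(-0.3705)·0.2 = 6.3576
y' = 19.8000 + 4.6000·sin(-0.3705)·0.2 = 19.4669
θ' = -0.3705 + (4.6000/2.7)·tan(0.35)·0.2 = -0.2461
v' = 4.6000 − 2.3000·0.2 = 4.1400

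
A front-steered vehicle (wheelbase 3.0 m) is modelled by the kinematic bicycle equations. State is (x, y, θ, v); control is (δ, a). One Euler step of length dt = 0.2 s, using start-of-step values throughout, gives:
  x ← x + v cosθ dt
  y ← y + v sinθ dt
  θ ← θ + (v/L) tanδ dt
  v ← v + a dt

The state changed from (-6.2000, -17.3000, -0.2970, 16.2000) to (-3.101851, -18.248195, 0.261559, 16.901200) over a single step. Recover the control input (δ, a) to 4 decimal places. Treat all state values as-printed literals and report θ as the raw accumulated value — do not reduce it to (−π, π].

δ = 0.4773, a = 3.5060

a = (v'−v)/dt = (0.701200)/0.2 = 3.5060
Δθ = θ'−θ = 0.558559;  (v·dt/L) = 16.2000·0.2/3.0 = 1.080000
tan δ = Δθ·L/(v·dt) = 0.517184  →  δ = 0.4773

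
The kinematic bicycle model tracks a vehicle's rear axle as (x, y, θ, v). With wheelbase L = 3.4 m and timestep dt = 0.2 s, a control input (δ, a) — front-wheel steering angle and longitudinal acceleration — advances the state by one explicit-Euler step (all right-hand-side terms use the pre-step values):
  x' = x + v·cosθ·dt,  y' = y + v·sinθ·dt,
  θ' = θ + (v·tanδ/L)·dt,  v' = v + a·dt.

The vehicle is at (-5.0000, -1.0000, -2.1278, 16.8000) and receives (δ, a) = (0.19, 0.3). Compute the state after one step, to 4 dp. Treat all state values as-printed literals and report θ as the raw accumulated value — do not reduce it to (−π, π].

x' = -5.0000 + 16.8000·cos(-2.1278)·0.2 = -6.7762
y' = -1.0000 + 16.8000·sin(-2.1278)·0.2 = -3.8521
θ' = -2.1278 + (16.8000/3.4)·tan(0.19)·0.2 = -1.9377
v' = 16.8000 + 0.3000·0.2 = 16.8600

(-6.7762, -3.8521, -1.9377, 16.8600)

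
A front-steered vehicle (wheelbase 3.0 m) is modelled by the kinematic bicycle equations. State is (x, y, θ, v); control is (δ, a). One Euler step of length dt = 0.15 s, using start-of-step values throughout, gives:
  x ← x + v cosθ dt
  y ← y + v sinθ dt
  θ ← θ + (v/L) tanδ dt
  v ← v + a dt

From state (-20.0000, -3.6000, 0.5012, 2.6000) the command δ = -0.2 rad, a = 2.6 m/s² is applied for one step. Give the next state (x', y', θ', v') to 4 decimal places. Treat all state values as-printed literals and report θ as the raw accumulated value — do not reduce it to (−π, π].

x' = -20.0000 + 2.6000·cos(0.5012)·0.15 = -19.6580
y' = -3.6000 + 2.6000·sin(0.5012)·0.15 = -3.4126
θ' = 0.5012 + (2.6000/3.0)·tan(-0.2)·0.15 = 0.4748
v' = 2.6000 + 2.6000·0.15 = 2.9900

(-19.6580, -3.4126, 0.4748, 2.9900)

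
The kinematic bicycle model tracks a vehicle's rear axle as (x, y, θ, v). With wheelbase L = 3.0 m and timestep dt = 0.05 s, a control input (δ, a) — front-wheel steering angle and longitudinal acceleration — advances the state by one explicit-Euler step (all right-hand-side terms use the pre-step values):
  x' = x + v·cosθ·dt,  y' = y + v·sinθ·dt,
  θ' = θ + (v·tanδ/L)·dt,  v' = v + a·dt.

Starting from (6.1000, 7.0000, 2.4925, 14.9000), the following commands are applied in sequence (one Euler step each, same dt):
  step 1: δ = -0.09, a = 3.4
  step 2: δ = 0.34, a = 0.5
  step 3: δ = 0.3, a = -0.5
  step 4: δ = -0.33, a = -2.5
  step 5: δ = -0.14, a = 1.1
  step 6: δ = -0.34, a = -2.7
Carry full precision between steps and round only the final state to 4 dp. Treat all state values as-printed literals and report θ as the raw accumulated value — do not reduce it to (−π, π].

after step 1 (δ=-0.09, a=3.4): (5.506509, 7.450326, 2.470089, 15.070000)
after step 2 (δ=0.34, a=0.5): (4.916603, 7.919126, 2.558936, 15.095000)
after step 3 (δ=0.3, a=-0.5): (4.286384, 8.334422, 2.636760, 15.070000)
after step 4 (δ=-0.33, a=-2.5): (3.626879, 8.698861, 2.550729, 14.945000)
after step 5 (δ=-0.14, a=1.1): (3.006318, 9.115137, 2.515628, 15.000000)
after step 6 (δ=-0.34, a=-2.7): (2.398519, 9.554547, 2.427194, 14.865000)

(2.3985, 9.5545, 2.4272, 14.8650)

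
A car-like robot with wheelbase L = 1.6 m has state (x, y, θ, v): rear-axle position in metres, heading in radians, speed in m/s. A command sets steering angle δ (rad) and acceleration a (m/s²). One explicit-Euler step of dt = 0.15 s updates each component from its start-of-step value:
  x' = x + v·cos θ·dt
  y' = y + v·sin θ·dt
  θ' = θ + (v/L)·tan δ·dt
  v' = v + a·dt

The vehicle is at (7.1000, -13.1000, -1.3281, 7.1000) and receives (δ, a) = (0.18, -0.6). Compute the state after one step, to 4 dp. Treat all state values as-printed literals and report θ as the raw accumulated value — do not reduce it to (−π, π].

(7.3559, -14.1338, -1.2070, 7.0100)

x' = 7.1000 + 7.1000·cos(-1.3281)·0.15 = 7.3559
y' = -13.1000 + 7.1000·sin(-1.3281)·0.15 = -14.1338
θ' = -1.3281 + (7.1000/1.6)·tan(0.18)·0.15 = -1.2070
v' = 7.1000 − 0.6000·0.15 = 7.0100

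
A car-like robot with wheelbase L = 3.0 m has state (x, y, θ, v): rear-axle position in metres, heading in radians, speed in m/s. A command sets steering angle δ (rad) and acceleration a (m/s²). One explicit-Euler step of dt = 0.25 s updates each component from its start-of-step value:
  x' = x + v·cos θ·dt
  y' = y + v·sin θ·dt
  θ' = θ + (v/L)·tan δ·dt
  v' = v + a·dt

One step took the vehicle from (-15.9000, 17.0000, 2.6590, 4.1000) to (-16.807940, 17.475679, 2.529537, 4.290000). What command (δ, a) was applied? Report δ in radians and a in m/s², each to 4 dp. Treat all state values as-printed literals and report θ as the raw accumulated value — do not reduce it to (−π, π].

δ = -0.3622, a = 0.7600

a = (v'−v)/dt = (0.190000)/0.25 = 0.7600
Δθ = θ'−θ = -0.129463;  (v·dt/L) = 4.1000·0.25/3.0 = 0.341667
tan δ = Δθ·L/(v·dt) = -0.378916  →  δ = -0.3622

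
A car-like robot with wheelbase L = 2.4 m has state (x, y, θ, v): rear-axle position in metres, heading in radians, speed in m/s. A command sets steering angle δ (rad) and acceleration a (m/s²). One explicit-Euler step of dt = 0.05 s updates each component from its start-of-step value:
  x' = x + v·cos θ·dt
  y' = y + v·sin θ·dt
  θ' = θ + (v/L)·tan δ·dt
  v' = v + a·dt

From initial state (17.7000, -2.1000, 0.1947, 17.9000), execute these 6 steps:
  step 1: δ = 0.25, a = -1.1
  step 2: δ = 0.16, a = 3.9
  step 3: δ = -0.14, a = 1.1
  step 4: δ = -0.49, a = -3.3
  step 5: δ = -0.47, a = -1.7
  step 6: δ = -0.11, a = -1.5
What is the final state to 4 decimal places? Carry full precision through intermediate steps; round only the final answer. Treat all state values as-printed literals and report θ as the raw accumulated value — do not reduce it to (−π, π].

after step 1 (δ=0.25, a=-1.1): (18.578090, -1.926842, 0.289921, 17.845000)
after step 2 (δ=0.16, a=3.9): (19.433103, -1.671769, 0.349917, 18.040000)
after step 3 (δ=-0.14, a=1.1): (20.280443, -1.362545, 0.296954, 18.095000)
after step 4 (δ=-0.49, a=-3.3): (21.145594, -1.097807, 0.095878, 17.930000)
after step 5 (δ=-0.47, a=-1.7): (22.037976, -1.011984, -0.093868, 17.845000)
after step 6 (δ=-0.11, a=-1.5): (22.926298, -1.095615, -0.134929, 17.770000)

(22.9263, -1.0956, -0.1349, 17.7700)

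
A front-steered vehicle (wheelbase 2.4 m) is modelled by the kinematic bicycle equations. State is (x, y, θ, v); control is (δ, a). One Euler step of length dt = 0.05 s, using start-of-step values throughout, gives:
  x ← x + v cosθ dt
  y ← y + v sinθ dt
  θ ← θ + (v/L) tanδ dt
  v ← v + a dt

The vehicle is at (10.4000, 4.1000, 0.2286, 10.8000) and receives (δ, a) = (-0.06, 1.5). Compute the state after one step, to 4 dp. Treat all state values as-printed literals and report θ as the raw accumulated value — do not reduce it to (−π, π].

x' = 10.4000 + 10.8000·cos(0.2286)·0.05 = 10.9260
y' = 4.1000 + 10.8000·sin(0.2286)·0.05 = 4.2224
θ' = 0.2286 + (10.8000/2.4)·tan(-0.06)·0.05 = 0.2151
v' = 10.8000 + 1.5000·0.05 = 10.8750

(10.9260, 4.2224, 0.2151, 10.8750)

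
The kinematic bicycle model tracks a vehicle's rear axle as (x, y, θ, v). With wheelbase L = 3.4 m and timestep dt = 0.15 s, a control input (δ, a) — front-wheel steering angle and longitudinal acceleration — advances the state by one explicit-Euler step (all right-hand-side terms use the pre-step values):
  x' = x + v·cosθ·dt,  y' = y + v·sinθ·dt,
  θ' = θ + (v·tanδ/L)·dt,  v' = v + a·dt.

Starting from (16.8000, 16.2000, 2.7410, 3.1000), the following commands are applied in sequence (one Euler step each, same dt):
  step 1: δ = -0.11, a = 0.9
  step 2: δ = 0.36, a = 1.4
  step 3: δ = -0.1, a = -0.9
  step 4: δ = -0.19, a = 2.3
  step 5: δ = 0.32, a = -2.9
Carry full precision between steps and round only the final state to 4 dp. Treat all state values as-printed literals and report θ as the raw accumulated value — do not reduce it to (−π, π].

after step 1 (δ=-0.11, a=0.9): (16.371814, 16.381333, 2.725895, 3.235000)
after step 2 (δ=0.36, a=1.4): (15.927890, 16.577291, 2.779615, 3.445000)
after step 3 (δ=-0.1, a=-0.9): (15.444627, 16.760285, 2.764366, 3.310000)
after step 4 (δ=-0.19, a=2.3): (14.983036, 16.943167, 2.736282, 3.655000)
after step 5 (δ=0.32, a=-2.9): (14.479205, 17.159345, 2.789718, 3.220000)

(14.4792, 17.1593, 2.7897, 3.2200)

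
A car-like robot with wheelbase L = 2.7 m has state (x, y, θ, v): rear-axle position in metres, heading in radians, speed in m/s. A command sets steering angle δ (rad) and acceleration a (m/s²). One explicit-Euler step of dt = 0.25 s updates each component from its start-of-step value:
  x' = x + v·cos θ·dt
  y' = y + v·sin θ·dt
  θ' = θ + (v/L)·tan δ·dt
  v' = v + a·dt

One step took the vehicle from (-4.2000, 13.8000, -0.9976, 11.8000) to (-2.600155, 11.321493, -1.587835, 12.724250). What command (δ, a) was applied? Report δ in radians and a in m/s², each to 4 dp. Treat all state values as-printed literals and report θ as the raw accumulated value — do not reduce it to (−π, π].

δ = -0.4953, a = 3.6970

a = (v'−v)/dt = (0.924250)/0.25 = 3.6970
Δθ = θ'−θ = -0.590235;  (v·dt/L) = 11.8000·0.25/2.7 = 1.092593
tan δ = Δθ·L/(v·dt) = -0.540215  →  δ = -0.4953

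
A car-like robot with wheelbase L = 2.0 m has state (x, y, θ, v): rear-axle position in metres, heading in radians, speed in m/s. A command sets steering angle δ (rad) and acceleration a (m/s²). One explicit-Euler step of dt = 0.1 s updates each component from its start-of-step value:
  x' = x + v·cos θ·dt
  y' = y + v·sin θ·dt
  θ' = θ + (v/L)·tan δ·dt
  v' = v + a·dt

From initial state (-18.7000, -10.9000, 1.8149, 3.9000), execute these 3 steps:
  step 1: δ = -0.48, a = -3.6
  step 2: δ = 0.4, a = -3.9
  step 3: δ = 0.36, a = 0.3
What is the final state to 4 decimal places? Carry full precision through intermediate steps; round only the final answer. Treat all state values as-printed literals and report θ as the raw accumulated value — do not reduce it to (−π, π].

(-18.9125, -9.8636, 1.8475, 3.1800)

after step 1 (δ=-0.48, a=-3.6): (-18.794258, -10.521562, 1.713381, 3.540000)
after step 2 (δ=0.4, a=-3.9): (-18.844562, -10.171154, 1.788215, 3.150000)
after step 3 (δ=0.36, a=0.3): (-18.912511, -9.863570, 1.847499, 3.180000)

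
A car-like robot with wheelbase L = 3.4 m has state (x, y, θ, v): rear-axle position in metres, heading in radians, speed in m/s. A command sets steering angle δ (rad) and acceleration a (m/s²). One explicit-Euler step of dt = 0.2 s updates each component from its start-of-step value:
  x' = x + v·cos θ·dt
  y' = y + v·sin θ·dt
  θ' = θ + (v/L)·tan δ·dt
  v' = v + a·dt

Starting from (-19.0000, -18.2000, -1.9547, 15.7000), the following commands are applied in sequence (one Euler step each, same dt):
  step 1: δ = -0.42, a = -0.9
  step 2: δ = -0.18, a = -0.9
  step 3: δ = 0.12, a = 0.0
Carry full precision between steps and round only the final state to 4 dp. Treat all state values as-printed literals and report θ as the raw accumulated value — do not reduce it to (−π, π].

(-24.9124, -25.0356, -2.4244, 15.3400)

after step 1 (δ=-0.42, a=-0.9): (-20.176065, -21.111438, -2.367123, 15.520000)
after step 2 (δ=-0.18, a=-0.9): (-22.394779, -23.282181, -2.533250, 15.340000)
after step 3 (δ=0.12, a=0.0): (-24.912369, -25.035567, -2.424445, 15.340000)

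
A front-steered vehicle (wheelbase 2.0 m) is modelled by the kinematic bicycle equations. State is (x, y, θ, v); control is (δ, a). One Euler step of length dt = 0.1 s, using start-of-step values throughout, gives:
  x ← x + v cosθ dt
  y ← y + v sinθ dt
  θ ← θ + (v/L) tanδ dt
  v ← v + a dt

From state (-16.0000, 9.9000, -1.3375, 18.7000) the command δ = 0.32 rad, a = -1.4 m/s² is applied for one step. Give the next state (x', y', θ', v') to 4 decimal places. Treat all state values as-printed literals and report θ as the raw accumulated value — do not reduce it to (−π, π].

(-15.5677, 8.0807, -1.0277, 18.5600)

x' = -16.0000 + 18.7000·cos(-1.3375)·0.1 = -15.5677
y' = 9.9000 + 18.7000·sin(-1.3375)·0.1 = 8.0807
θ' = -1.3375 + (18.7000/2.0)·tan(0.32)·0.1 = -1.0277
v' = 18.7000 − 1.4000·0.1 = 18.5600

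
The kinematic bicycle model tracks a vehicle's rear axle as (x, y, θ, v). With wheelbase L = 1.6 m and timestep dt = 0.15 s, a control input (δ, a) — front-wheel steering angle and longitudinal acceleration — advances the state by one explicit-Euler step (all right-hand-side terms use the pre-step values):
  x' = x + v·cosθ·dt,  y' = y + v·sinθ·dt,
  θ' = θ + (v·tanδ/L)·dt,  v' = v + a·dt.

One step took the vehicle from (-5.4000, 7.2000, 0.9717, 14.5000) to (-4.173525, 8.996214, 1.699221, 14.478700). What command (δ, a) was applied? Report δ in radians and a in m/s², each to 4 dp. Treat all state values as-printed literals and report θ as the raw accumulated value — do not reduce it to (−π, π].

a = (v'−v)/dt = (-0.021300)/0.15 = -0.1420
Δθ = θ'−θ = 0.727521;  (v·dt/L) = 14.5000·0.15/1.6 = 1.359375
tan δ = Δθ·L/(v·dt) = 0.535188  →  δ = 0.4914

δ = 0.4914, a = -0.1420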